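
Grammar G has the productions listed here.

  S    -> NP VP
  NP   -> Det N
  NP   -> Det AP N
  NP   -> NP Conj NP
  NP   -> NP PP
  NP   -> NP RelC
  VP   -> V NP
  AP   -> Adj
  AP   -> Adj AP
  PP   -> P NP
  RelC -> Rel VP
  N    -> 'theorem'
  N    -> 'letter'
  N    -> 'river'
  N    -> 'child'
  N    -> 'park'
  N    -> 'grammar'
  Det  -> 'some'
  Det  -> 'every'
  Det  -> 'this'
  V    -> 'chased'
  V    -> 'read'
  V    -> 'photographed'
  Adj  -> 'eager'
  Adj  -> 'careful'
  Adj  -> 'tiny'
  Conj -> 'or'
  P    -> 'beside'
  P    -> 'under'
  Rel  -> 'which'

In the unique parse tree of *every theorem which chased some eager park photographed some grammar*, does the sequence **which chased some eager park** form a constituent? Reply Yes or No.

Yes

[S [NP [NP [Det every] [N theorem]] [RelC [Rel which] [VP [V chased] [NP [Det some] [AP [Adj eager]] [N park]]]]] [VP [V photographed] [NP [Det some] [N grammar]]]]
The words 'which chased some eager park' are exhaustively dominated by a single RelC node (built by RelC → Rel VP), so they form a constituent.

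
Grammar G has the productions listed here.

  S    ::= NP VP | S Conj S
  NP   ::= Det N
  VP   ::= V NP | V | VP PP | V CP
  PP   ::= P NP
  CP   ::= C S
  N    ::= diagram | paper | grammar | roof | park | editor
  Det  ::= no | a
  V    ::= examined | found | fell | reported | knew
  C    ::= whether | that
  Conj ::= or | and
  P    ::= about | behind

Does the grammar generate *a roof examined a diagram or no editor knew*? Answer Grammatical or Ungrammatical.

Grammatical

[S [S [NP [Det a] [N roof]] [VP [V examined] [NP [Det a] [N diagram]]]] [Conj or] [S [NP [Det no] [N editor]] [VP [V knew]]]]
The bracketing above is licensed at every node by one of the given productions, with S at the root.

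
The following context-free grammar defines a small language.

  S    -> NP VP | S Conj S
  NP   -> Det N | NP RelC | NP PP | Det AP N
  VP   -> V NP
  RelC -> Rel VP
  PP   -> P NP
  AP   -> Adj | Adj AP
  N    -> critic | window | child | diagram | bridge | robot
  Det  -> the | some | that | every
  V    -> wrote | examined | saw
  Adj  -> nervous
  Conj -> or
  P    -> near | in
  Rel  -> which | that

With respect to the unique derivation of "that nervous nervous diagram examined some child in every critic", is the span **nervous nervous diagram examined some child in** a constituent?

[S [NP [Det that] [AP [Adj nervous] [AP [Adj nervous]]] [N diagram]] [VP [V examined] [NP [NP [Det some] [N child]] [PP [P in] [NP [Det every] [N critic]]]]]]
The smallest constituent containing 'nervous nervous diagram examined some child in' is the S spanning 'that nervous nervous diagram examined some child in every critic'; no single node in the tree dominates exactly the given words.

No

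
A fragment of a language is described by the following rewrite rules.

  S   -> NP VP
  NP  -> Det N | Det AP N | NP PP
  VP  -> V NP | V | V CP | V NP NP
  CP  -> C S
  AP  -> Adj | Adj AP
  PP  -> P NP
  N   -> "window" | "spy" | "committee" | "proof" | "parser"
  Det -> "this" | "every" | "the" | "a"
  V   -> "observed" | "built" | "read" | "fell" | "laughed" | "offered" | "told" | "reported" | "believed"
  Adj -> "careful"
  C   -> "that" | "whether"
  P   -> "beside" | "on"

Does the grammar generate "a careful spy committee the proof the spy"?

An N word can never sit immediately before an N word in any string this grammar generates, so the substring 'spy committee' rules out a derivation.

Ungrammatical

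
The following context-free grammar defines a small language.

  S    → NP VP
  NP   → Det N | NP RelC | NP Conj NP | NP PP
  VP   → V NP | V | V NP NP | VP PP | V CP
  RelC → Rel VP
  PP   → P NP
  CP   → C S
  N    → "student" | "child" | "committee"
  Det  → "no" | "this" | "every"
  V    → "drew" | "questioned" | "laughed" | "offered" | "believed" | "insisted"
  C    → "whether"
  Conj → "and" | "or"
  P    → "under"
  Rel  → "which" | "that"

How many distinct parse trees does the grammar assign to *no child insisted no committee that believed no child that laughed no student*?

6

Two of the 6 distinct bracketings:
[S [NP [Det no] [N child]] [VP [V insisted] [NP [NP [Det no] [N committee]] [RelC [Rel that] [VP [V believed] [NP [NP [Det no] [N child]] [RelC [Rel that] [VP [V laughed] [NP [Det no] [N student]]]]]]]]]]
[S [NP [Det no] [N child]] [VP [V insisted] [NP [NP [Det no] [N committee]] [RelC [Rel that] [VP [V believed] [NP [NP [Det no] [N child]] [RelC [Rel that] [VP [V laughed]]]] [NP [Det no] [N student]]]]]]]
The difference turns on whether VP → V is used at the relevant span, versus an alternative expansion of VP.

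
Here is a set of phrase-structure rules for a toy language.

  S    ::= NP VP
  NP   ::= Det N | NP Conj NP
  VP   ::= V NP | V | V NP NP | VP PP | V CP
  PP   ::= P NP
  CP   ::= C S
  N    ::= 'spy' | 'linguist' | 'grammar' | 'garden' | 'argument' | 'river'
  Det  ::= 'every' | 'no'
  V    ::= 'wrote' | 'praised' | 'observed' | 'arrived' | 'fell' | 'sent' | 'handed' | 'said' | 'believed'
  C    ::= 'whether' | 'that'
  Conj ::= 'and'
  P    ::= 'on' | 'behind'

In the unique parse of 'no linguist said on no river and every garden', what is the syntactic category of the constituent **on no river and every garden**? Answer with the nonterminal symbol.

PP

S
  NP
    Det: no
    N: linguist
  VP
    VP
      V: said
    PP
      P: on
      NP
        NP
          Det: no
          N: river
        Conj: and
        NP
          Det: every
          N: garden
The span 'on no river and every garden' is the PP node built by PP → P NP.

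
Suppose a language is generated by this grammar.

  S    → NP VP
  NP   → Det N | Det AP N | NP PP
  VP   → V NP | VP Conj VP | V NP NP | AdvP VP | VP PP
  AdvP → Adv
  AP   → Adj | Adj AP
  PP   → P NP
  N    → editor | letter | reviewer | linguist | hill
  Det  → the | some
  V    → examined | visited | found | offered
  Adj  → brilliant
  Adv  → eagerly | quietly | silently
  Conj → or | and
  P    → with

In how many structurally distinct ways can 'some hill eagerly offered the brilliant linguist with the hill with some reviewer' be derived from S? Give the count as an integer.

Two of the 9 distinct bracketings:
[S [NP [Det some] [N hill]] [VP [AdvP [Adv eagerly]] [VP [V offered] [NP [NP [Det the] [AP [Adj brilliant]] [N linguist]] [PP [P with] [NP [NP [Det the] [N hill]] [PP [P with] [NP [Det some] [N reviewer]]]]]]]]]
[S [NP [Det some] [N hill]] [VP [AdvP [Adv eagerly]] [VP [V offered] [NP [NP [NP [Det the] [AP [Adj brilliant]] [N linguist]] [PP [P with] [NP [Det the] [N hill]]]] [PP [P with] [NP [Det some] [N reviewer]]]]]]]
The trees differ in how a recursive rule is bracketed over the same span.

9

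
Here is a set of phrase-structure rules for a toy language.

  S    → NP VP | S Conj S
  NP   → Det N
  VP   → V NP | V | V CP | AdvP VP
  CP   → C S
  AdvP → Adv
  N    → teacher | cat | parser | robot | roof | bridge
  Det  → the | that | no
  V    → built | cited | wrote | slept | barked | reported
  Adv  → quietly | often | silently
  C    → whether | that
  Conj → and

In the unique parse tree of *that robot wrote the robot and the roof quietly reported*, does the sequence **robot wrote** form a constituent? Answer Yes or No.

[S [S [NP [Det that] [N robot]] [VP [V wrote] [NP [Det the] [N robot]]]] [Conj and] [S [NP [Det the] [N roof]] [VP [AdvP [Adv quietly]] [VP [V reported]]]]]
The smallest constituent containing 'robot wrote' is the S spanning 'that robot wrote the robot'; no single node in the tree dominates exactly the given words.

No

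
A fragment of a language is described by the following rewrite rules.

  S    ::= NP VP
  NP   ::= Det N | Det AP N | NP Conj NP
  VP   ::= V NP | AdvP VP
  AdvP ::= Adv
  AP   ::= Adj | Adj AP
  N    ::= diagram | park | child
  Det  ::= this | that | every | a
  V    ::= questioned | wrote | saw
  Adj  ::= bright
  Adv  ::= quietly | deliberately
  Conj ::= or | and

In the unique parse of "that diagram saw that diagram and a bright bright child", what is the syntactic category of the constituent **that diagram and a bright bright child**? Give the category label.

S
  NP
    Det: that
    N: diagram
  VP
    V: saw
    NP
      NP
        Det: that
        N: diagram
      Conj: and
      NP
        Det: a
        AP
          Adj: bright
          AP
            Adj: bright
        N: child
The span 'that diagram and a bright bright child' is the NP node built by NP → NP Conj NP.

NP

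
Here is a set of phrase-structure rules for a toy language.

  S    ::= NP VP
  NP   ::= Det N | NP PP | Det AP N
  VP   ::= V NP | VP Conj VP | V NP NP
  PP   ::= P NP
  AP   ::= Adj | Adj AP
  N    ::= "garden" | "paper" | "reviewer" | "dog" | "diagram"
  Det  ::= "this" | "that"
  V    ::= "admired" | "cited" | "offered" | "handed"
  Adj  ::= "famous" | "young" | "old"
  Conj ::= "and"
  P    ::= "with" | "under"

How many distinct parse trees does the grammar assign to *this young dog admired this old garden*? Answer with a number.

[S [NP [Det this] [AP [Adj young]] [N dog]] [VP [V admired] [NP [Det this] [AP [Adj old]] [N garden]]]]
No rule offers an alternative attachment or grouping for any span, so this is the only derivation.

1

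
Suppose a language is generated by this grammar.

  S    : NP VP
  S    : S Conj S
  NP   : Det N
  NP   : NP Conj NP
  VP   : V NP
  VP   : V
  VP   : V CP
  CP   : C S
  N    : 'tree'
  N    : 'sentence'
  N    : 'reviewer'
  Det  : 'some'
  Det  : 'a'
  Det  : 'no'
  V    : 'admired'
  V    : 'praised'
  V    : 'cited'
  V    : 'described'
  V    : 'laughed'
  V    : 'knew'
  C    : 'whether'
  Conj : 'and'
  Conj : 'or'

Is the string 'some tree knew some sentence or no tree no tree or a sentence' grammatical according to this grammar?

An N word can never sit immediately before a Det word in any string this grammar generates, so the substring 'tree no' rules out a derivation.

Ungrammatical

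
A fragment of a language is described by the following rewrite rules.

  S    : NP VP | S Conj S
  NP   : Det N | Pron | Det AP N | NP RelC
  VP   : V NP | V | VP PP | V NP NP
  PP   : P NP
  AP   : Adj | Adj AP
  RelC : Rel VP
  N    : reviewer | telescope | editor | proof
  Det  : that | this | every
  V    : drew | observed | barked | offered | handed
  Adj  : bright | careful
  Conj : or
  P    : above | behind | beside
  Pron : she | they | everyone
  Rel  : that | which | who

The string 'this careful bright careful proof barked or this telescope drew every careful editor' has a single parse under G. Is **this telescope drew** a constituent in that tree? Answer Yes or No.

[S [S [NP [Det this] [AP [Adj careful] [AP [Adj bright] [AP [Adj careful]]]] [N proof]] [VP [V barked]]] [Conj or] [S [NP [Det this] [N telescope]] [VP [V drew] [NP [Det every] [AP [Adj careful]] [N editor]]]]]
The smallest constituent containing 'this telescope drew' is the S spanning 'this telescope drew every careful editor'; no single node in the tree dominates exactly the given words.

No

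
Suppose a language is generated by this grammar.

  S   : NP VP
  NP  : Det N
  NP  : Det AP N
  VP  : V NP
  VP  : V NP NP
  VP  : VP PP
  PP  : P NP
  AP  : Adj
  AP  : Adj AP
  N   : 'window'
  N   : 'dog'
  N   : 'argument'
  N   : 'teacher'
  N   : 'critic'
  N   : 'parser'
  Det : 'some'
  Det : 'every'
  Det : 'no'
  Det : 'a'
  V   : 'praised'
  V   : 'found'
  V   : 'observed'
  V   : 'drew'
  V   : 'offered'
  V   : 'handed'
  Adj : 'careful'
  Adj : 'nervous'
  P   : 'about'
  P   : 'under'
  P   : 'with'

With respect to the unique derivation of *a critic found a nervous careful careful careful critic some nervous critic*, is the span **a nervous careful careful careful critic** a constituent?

[S [NP [Det a] [N critic]] [VP [V found] [NP [Det a] [AP [Adj nervous] [AP [Adj careful] [AP [Adj careful] [AP [Adj careful]]]]] [N critic]] [NP [Det some] [AP [Adj nervous]] [N critic]]]]
The words 'a nervous careful careful careful critic' are exhaustively dominated by a single NP node (built by NP → Det AP N), so they form a constituent.

Yes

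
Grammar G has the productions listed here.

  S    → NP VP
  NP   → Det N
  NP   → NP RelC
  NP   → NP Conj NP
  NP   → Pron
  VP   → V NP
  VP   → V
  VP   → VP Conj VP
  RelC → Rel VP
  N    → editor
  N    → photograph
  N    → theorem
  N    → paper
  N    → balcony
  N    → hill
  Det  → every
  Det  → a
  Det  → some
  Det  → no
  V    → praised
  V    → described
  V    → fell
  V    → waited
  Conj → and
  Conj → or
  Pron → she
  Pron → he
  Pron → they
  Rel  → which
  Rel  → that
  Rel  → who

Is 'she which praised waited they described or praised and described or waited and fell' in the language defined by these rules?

For S → NP VP, every NP-prefix leaves a non-VP remainder: after 'she' the remainder is not a VP; after 'she which praised' the remainder is not a VP.

Ungrammatical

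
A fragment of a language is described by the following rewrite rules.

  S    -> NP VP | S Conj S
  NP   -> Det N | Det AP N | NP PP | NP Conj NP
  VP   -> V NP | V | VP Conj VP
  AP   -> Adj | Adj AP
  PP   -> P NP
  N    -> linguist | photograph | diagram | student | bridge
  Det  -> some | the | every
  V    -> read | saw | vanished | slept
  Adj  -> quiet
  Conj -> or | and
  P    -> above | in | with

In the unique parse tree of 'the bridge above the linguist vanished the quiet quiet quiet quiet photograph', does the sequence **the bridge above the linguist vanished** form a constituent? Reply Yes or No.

No

[S [NP [NP [Det the] [N bridge]] [PP [P above] [NP [Det the] [N linguist]]]] [VP [V vanished] [NP [Det the] [AP [Adj quiet] [AP [Adj quiet] [AP [Adj quiet] [AP [Adj quiet]]]]] [N photograph]]]]
The smallest constituent containing 'the bridge above the linguist vanished' is the S spanning 'the bridge above the linguist vanished the quiet quiet quiet quiet photograph'; no single node in the tree dominates exactly the given words.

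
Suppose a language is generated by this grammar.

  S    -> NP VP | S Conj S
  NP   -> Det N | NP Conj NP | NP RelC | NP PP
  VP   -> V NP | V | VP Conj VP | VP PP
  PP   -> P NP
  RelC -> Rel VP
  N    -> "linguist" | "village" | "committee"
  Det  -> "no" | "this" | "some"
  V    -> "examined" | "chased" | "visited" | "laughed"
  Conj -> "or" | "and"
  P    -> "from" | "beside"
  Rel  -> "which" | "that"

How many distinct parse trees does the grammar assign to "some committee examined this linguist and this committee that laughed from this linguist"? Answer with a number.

7

Two of the 7 distinct bracketings:
[S [NP [Det some] [N committee]] [VP [V examined] [NP [NP [Det this] [N linguist]] [Conj and] [NP [NP [Det this] [N committee]] [RelC [Rel that] [VP [VP [V laughed]] [PP [P from] [NP [Det this] [N linguist]]]]]]]]]
[S [NP [Det some] [N committee]] [VP [V examined] [NP [NP [Det this] [N linguist]] [Conj and] [NP [NP [NP [Det this] [N committee]] [RelC [Rel that] [VP [V laughed]]]] [PP [P from] [NP [Det this] [N linguist]]]]]]]
The difference turns on whether NP → NP PP is used at the relevant span, versus an alternative expansion of NP.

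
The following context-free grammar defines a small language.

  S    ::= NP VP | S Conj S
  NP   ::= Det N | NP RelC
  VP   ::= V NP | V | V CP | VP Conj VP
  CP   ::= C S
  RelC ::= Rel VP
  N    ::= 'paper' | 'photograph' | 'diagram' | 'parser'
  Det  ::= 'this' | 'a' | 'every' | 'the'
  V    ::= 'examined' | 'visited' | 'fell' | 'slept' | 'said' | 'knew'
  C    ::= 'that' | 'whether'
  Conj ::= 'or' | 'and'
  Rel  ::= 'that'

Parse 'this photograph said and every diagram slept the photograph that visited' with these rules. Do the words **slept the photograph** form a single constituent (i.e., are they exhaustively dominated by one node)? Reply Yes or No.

No

[S [S [NP [Det this] [N photograph]] [VP [V said]]] [Conj and] [S [NP [Det every] [N diagram]] [VP [V slept] [NP [NP [Det the] [N photograph]] [RelC [Rel that] [VP [V visited]]]]]]]
The smallest constituent containing 'slept the photograph' is the VP spanning 'slept the photograph that visited'; no single node in the tree dominates exactly the given words.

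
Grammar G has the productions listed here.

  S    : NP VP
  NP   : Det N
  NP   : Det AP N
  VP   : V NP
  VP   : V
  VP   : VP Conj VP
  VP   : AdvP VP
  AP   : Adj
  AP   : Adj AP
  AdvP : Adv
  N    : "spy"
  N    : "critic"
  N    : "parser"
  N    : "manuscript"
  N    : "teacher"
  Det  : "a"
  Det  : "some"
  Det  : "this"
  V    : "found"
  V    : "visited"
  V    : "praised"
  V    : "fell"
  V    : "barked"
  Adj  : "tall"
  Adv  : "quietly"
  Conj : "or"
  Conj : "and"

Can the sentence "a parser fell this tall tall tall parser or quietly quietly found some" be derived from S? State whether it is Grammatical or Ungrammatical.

For S → NP VP, the only prefix that parses as NP is 'a parser', but the remainder 'fell this tall tall tall parser or quietly quietly found some' is not a VP under these rules.

Ungrammatical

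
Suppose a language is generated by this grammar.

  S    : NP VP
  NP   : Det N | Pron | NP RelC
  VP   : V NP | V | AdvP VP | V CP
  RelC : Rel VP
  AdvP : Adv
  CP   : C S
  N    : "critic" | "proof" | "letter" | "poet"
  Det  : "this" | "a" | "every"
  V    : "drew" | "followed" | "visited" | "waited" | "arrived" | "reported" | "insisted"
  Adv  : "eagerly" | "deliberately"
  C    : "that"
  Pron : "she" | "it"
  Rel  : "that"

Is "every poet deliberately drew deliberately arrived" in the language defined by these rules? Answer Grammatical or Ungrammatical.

Ungrammatical

For S → NP VP, the only prefix that parses as NP is 'every poet', but the remainder 'deliberately drew deliberately arrived' is not a VP under these rules.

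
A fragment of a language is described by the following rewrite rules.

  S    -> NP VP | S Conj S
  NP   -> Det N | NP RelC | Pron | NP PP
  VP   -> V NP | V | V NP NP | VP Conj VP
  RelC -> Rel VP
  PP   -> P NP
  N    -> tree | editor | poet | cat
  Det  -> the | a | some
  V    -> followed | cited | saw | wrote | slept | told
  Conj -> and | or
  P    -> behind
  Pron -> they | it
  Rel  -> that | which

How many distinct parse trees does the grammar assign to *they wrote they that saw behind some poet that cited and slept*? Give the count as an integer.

Two of the 4 distinct bracketings:
[S [NP [Pron they]] [VP [V wrote] [NP [NP [NP [NP [Pron they]] [RelC [Rel that] [VP [V saw]]]] [PP [P behind] [NP [Det some] [N poet]]]] [RelC [Rel that] [VP [VP [V cited]] [Conj and] [VP [V slept]]]]]]]
[S [NP [Pron they]] [VP [V wrote] [NP [NP [NP [Pron they]] [RelC [Rel that] [VP [V saw]]]] [PP [P behind] [NP [NP [Det some] [N poet]] [RelC [Rel that] [VP [VP [V cited]] [Conj and] [VP [V slept]]]]]]]]]
The trees differ in how a recursive rule is bracketed over the same span.

4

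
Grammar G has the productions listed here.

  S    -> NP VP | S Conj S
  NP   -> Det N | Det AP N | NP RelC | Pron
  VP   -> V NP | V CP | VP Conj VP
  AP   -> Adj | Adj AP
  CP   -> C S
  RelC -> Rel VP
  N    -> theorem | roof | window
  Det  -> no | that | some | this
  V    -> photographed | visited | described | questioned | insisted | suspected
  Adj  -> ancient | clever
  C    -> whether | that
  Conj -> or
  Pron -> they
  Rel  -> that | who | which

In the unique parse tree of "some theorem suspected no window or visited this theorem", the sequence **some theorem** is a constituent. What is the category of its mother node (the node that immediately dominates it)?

S

[S [NP [Det some] [N theorem]] [VP [VP [V suspected] [NP [Det no] [N window]]] [Conj or] [VP [V visited] [NP [Det this] [N theorem]]]]]
The span 'some theorem' is the NP node built by NP → Det N.
Its mother is the S built by S → NP VP.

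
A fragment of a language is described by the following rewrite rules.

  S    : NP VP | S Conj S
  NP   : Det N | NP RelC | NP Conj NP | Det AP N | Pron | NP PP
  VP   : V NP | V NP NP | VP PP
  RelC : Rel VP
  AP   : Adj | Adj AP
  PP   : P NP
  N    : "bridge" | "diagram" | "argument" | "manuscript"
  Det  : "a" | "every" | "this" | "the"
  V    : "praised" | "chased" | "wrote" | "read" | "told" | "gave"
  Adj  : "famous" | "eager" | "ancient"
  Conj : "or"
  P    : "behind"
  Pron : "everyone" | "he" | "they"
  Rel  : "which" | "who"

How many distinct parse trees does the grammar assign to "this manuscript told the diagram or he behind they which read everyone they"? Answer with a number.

Two of the 11 distinct bracketings:
[S [NP [Det this] [N manuscript]] [VP [V told] [NP [NP [NP [Det the] [N diagram]] [Conj or] [NP [NP [Pron he]] [PP [P behind] [NP [Pron they]]]]] [RelC [Rel which] [VP [V read] [NP [Pron everyone]] [NP [Pron they]]]]]]]
[S [NP [Det this] [N manuscript]] [VP [V told] [NP [NP [NP [NP [Det the] [N diagram]] [Conj or] [NP [Pron he]]] [PP [P behind] [NP [Pron they]]]] [RelC [Rel which] [VP [V read] [NP [Pron everyone]] [NP [Pron they]]]]]]]
The trees differ in how a recursive rule is bracketed over the same span.

11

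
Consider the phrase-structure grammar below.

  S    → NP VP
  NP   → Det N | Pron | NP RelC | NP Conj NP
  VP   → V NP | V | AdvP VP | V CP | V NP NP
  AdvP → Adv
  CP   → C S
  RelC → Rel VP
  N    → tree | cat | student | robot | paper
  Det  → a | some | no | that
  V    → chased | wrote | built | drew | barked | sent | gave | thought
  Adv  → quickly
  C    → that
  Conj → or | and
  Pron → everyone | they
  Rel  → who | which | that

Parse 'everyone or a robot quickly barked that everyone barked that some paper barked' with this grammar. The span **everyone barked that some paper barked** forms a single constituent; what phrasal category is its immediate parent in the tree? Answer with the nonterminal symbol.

[S [NP [NP [Pron everyone]] [Conj or] [NP [Det a] [N robot]]] [VP [AdvP [Adv quickly]] [VP [V barked] [CP [C that] [S [NP [Pron everyone]] [VP [V barked] [CP [C that] [S [NP [Det some] [N paper]] [VP [V barked]]]]]]]]]]
The span 'everyone barked that some paper barked' is the S node built by S → NP VP.
Its mother is the CP built by CP → C S.

CP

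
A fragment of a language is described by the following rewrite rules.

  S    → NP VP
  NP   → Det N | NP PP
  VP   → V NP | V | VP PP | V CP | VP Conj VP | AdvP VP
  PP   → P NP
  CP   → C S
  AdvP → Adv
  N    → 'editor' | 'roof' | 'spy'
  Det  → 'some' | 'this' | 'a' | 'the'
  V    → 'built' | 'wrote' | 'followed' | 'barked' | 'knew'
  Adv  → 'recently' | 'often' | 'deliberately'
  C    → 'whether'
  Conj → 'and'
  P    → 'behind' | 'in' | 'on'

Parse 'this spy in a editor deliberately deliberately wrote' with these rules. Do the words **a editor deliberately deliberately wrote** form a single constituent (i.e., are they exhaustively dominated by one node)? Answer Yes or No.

No

[S [NP [NP [Det this] [N spy]] [PP [P in] [NP [Det a] [N editor]]]] [VP [AdvP [Adv deliberately]] [VP [AdvP [Adv deliberately]] [VP [V wrote]]]]]
The smallest constituent containing 'a editor deliberately deliberately wrote' is the S spanning 'this spy in a editor deliberately deliberately wrote'; no single node in the tree dominates exactly the given words.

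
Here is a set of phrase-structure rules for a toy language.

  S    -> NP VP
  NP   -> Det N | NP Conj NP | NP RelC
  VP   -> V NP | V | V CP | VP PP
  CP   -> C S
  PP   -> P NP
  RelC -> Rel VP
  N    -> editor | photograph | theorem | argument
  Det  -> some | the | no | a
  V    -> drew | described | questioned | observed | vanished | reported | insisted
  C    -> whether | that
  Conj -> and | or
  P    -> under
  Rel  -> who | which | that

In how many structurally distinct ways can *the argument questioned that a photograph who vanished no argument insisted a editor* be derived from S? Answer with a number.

1

[S [NP [Det the] [N argument]] [VP [V questioned] [CP [C that] [S [NP [NP [Det a] [N photograph]] [RelC [Rel who] [VP [V vanished] [NP [Det no] [N argument]]]]] [VP [V insisted] [NP [Det a] [N editor]]]]]]]
No rule offers an alternative attachment or grouping for any span, so this is the only derivation.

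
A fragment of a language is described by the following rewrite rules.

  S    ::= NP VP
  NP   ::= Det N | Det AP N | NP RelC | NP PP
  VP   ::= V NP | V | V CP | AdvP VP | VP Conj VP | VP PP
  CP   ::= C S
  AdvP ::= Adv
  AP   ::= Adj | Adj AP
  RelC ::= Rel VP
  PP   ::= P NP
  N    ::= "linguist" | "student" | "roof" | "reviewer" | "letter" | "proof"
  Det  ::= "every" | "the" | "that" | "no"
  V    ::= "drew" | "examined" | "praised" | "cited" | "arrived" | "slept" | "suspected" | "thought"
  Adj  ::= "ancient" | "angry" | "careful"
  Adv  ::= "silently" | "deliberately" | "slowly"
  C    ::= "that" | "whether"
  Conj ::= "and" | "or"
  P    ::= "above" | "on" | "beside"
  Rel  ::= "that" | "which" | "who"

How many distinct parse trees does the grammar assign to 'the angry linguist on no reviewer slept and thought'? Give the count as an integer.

[S [NP [NP [Det the] [AP [Adj angry]] [N linguist]] [PP [P on] [NP [Det no] [N reviewer]]]] [VP [VP [V slept]] [Conj and] [VP [V thought]]]]
No rule offers an alternative attachment or grouping for any span, so this is the only derivation.

1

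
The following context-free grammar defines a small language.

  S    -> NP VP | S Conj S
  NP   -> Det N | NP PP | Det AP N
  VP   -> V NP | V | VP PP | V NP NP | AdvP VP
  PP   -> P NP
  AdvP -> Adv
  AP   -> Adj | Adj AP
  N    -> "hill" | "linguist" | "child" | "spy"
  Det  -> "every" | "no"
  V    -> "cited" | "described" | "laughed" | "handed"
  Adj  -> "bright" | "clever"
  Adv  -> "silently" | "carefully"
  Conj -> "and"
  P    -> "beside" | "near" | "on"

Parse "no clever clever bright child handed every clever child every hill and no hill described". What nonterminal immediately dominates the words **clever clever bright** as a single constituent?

AP

[S [S [NP [Det no] [AP [Adj clever] [AP [Adj clever] [AP [Adj bright]]]] [N child]] [VP [V handed] [NP [Det every] [AP [Adj clever]] [N child]] [NP [Det every] [N hill]]]] [Conj and] [S [NP [Det no] [N hill]] [VP [V described]]]]
The span 'clever clever bright' is the AP node built by AP → Adj AP.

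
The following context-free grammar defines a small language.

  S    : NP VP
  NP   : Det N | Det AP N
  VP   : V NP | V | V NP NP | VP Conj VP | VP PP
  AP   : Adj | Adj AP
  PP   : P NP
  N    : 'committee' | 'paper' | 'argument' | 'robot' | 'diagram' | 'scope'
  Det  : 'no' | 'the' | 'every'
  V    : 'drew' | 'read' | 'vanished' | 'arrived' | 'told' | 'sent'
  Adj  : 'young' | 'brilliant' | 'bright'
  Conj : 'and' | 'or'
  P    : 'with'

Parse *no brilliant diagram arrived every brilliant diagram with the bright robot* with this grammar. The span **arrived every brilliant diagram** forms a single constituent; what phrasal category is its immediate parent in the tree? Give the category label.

[S [NP [Det no] [AP [Adj brilliant]] [N diagram]] [VP [VP [V arrived] [NP [Det every] [AP [Adj brilliant]] [N diagram]]] [PP [P with] [NP [Det the] [AP [Adj bright]] [N robot]]]]]
The span 'arrived every brilliant diagram' is the VP node built by VP → V NP.
Its mother is the VP built by VP → VP PP.

VP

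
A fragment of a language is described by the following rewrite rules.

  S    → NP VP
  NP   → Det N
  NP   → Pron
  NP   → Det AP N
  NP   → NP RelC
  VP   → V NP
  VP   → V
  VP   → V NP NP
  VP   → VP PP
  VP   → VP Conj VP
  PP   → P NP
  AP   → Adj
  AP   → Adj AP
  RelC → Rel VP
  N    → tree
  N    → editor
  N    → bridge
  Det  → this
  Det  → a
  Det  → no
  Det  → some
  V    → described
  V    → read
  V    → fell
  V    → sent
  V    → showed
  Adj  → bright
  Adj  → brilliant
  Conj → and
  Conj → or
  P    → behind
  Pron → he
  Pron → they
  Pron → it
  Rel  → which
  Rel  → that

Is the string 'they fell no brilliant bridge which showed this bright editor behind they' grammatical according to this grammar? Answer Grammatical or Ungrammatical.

S
  NP
    Pron: they
  VP
    V: fell
    NP
      NP
        Det: no
        AP
          Adj: brilliant
        N: bridge
      RelC
        Rel: which
        VP
          VP
            V: showed
            NP
              Det: this
              AP
                Adj: bright
              N: editor
          PP
            P: behind
            NP
              Pron: they
Each bracket corresponds to one application of a listed rule, so the string is derivable from S.

Grammatical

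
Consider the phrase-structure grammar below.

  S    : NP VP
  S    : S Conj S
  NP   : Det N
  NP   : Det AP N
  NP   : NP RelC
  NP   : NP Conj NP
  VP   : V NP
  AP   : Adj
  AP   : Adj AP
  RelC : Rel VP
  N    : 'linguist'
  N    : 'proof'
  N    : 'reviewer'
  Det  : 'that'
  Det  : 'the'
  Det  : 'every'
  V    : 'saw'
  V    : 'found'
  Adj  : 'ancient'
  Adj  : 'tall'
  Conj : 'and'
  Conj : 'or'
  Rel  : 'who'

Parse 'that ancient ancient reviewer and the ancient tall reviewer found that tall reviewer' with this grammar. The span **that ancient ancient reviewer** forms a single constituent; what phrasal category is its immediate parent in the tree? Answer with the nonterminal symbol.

S
  NP
    NP
      Det: that
      AP
        Adj: ancient
        AP
          Adj: ancient
      N: reviewer
    Conj: and
    NP
      Det: the
      AP
        Adj: ancient
        AP
          Adj: tall
      N: reviewer
  VP
    V: found
    NP
      Det: that
      AP
        Adj: tall
      N: reviewer
The span 'that ancient ancient reviewer' is the NP node built by NP → Det AP N.
Its mother is the NP built by NP → NP Conj NP.

NP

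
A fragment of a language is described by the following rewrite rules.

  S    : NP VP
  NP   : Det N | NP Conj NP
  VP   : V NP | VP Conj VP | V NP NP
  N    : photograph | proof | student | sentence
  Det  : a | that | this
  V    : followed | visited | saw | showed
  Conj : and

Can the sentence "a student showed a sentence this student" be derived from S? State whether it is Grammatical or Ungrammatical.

Grammatical

S
  NP
    Det: a
    N: student
  VP
    V: showed
    NP
      Det: a
      N: sentence
    NP
      Det: this
      N: student
Each bracket corresponds to one application of a listed rule, so the string is derivable from S.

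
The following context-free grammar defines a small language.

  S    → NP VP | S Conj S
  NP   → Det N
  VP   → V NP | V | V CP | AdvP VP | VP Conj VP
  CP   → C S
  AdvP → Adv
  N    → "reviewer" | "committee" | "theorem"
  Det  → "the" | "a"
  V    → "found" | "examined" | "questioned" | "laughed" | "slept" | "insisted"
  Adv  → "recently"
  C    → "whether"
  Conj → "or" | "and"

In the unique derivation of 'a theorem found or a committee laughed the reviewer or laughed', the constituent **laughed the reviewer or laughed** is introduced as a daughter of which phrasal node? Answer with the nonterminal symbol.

S
  S
    NP
      Det: a
      N: theorem
    VP
      V: found
  Conj: or
  S
    NP
      Det: a
      N: committee
    VP
      VP
        V: laughed
        NP
          Det: the
          N: reviewer
      Conj: or
      VP
        V: laughed
The span 'laughed the reviewer or laughed' is the VP node built by VP → VP Conj VP.
Its mother is the S built by S → NP VP.

S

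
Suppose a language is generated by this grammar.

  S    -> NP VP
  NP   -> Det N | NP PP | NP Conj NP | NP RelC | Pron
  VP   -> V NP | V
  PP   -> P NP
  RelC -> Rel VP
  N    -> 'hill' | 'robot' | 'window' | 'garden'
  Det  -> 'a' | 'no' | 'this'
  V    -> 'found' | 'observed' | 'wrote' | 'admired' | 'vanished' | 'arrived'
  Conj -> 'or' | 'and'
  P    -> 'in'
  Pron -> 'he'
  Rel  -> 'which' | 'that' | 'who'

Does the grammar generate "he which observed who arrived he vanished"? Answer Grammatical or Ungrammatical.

S
  NP
    NP
      NP
        Pron: he
      RelC
        Rel: which
        VP
          V: observed
    RelC
      Rel: who
      VP
        V: arrived
        NP
          Pron: he
  VP
    V: vanished
The bracketing above is licensed at every node by one of the given productions, with S at the root.

Grammatical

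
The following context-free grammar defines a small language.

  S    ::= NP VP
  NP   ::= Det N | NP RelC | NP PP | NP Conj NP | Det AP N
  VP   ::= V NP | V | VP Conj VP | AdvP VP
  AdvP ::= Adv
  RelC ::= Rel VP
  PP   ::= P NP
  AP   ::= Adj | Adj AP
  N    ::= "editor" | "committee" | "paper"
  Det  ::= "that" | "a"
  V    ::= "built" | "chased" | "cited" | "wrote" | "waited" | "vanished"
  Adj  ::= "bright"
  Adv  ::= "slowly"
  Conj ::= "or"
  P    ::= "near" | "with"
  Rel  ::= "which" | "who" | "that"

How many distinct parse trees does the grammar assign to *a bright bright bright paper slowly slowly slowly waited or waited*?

Two of the 4 distinct bracketings:
[S [NP [Det a] [AP [Adj bright] [AP [Adj bright] [AP [Adj bright]]]] [N paper]] [VP [VP [AdvP [Adv slowly]] [VP [AdvP [Adv slowly]] [VP [AdvP [Adv slowly]] [VP [V waited]]]]] [Conj or] [VP [V waited]]]]
[S [NP [Det a] [AP [Adj bright] [AP [Adj bright] [AP [Adj bright]]]] [N paper]] [VP [AdvP [Adv slowly]] [VP [VP [AdvP [Adv slowly]] [VP [AdvP [Adv slowly]] [VP [V waited]]]] [Conj or] [VP [V waited]]]]]
The trees differ in how a recursive rule is bracketed over the same span.

4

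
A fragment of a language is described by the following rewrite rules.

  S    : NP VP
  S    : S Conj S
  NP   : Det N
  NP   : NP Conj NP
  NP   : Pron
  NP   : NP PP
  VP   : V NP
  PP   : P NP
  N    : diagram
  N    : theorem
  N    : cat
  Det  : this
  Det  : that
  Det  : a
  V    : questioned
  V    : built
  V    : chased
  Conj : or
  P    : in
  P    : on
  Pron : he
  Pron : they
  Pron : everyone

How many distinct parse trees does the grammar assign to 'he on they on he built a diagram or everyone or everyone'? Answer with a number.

4

Two of the 4 distinct bracketings:
[S [NP [NP [Pron he]] [PP [P on] [NP [NP [Pron they]] [PP [P on] [NP [Pron he]]]]]] [VP [V built] [NP [NP [Det a] [N diagram]] [Conj or] [NP [NP [Pron everyone]] [Conj or] [NP [Pron everyone]]]]]]
[S [NP [NP [Pron he]] [PP [P on] [NP [NP [Pron they]] [PP [P on] [NP [Pron he]]]]]] [VP [V built] [NP [NP [NP [Det a] [N diagram]] [Conj or] [NP [Pron everyone]]] [Conj or] [NP [Pron everyone]]]]]
The trees differ in how a recursive rule is bracketed over the same span.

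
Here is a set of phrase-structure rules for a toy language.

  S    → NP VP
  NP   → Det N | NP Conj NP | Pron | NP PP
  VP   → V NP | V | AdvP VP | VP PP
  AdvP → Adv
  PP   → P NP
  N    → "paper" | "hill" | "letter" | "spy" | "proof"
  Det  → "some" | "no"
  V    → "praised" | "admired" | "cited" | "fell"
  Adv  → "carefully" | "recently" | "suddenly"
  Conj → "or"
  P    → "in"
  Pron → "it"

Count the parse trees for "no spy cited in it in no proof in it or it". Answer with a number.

9

Two of the 9 distinct bracketings:
[S [NP [Det no] [N spy]] [VP [VP [V cited]] [PP [P in] [NP [NP [NP [Pron it]] [PP [P in] [NP [NP [Det no] [N proof]] [PP [P in] [NP [Pron it]]]]]] [Conj or] [NP [Pron it]]]]]]
[S [NP [Det no] [N spy]] [VP [VP [V cited]] [PP [P in] [NP [NP [NP [NP [Pron it]] [PP [P in] [NP [Det no] [N proof]]]] [PP [P in] [NP [Pron it]]]] [Conj or] [NP [Pron it]]]]]]
The trees differ in how a recursive rule is bracketed over the same span.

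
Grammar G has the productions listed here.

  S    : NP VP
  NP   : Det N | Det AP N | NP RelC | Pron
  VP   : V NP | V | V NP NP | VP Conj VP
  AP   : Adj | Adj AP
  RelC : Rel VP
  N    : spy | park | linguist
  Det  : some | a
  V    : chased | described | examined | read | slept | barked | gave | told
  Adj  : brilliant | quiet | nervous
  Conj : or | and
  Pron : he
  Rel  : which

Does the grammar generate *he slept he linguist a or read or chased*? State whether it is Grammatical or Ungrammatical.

A Pron word can never sit immediately before an N word in any string this grammar generates, so the substring 'he linguist' rules out a derivation.

Ungrammatical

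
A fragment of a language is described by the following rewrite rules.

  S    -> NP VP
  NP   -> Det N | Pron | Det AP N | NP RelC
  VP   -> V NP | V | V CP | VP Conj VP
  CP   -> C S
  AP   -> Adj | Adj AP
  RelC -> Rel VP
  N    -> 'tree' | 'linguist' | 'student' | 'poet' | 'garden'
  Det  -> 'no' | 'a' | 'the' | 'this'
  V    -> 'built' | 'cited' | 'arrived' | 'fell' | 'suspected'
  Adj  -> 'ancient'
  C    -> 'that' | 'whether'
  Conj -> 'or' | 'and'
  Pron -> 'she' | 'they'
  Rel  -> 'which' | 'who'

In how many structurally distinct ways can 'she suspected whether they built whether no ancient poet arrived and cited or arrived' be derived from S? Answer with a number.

9

Two of the 9 distinct bracketings:
[S [NP [Pron she]] [VP [V suspected] [CP [C whether] [S [NP [Pron they]] [VP [V built] [CP [C whether] [S [NP [Det no] [AP [Adj ancient]] [N poet]] [VP [VP [V arrived]] [Conj and] [VP [VP [V cited]] [Conj or] [VP [V arrived]]]]]]]]]]]
[S [NP [Pron she]] [VP [V suspected] [CP [C whether] [S [NP [Pron they]] [VP [V built] [CP [C whether] [S [NP [Det no] [AP [Adj ancient]] [N poet]] [VP [VP [VP [V arrived]] [Conj and] [VP [V cited]]] [Conj or] [VP [V arrived]]]]]]]]]]
The trees differ in how a recursive rule is bracketed over the same span.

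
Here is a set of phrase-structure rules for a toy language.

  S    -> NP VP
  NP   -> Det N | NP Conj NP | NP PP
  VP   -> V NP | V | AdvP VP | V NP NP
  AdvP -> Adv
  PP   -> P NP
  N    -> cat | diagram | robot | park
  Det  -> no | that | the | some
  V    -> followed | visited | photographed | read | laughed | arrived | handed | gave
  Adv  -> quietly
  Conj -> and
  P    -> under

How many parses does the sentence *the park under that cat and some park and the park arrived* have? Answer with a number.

5

Two of the 5 distinct bracketings:
[S [NP [NP [NP [Det the] [N park]] [PP [P under] [NP [Det that] [N cat]]]] [Conj and] [NP [NP [Det some] [N park]] [Conj and] [NP [Det the] [N park]]]] [VP [V arrived]]]
[S [NP [NP [NP [NP [Det the] [N park]] [PP [P under] [NP [Det that] [N cat]]]] [Conj and] [NP [Det some] [N park]]] [Conj and] [NP [Det the] [N park]]] [VP [V arrived]]]
The trees differ in how a recursive rule is bracketed over the same span.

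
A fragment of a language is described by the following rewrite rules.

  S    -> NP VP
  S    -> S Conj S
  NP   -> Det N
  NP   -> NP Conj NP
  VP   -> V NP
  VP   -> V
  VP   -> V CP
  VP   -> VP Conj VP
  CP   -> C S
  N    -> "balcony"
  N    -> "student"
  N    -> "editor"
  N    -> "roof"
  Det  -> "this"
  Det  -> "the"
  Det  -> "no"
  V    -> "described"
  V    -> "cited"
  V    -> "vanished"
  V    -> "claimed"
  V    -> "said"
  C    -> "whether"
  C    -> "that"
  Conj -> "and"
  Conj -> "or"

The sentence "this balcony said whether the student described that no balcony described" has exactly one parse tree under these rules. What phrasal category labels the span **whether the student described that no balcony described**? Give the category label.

S
  NP
    Det: this
    N: balcony
  VP
    V: said
    CP
      C: whether
      S
        NP
          Det: the
          N: student
        VP
          V: described
          CP
            C: that
            S
              NP
                Det: no
                N: balcony
              VP
                V: described
The span 'whether the student described that no balcony described' is the CP node built by CP → C S.

CP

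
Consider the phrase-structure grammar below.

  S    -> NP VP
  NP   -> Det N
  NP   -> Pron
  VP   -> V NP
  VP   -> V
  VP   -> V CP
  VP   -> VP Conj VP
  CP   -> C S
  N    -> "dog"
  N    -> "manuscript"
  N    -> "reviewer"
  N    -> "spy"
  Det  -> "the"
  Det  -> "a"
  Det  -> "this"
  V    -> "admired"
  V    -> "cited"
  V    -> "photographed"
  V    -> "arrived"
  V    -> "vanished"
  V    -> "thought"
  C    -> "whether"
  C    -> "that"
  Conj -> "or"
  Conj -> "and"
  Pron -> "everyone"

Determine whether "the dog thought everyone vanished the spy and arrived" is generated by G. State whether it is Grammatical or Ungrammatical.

Ungrammatical

For S → NP VP, the only prefix that parses as NP is 'the dog', but the remainder 'thought everyone vanished the spy and arrived' is not a VP under these rules.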